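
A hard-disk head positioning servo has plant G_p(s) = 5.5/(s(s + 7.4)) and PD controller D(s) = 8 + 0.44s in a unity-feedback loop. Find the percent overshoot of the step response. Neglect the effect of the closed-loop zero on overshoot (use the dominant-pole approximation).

3.15%

Forward path: (8 + 0.44s)·5.5/(s(s+7.4)). The closed-loop characteristic equation is s² + (7.4 + 5.5·0.44)s + 5.5·8 = 0.
That is s² + 9.82s + 44 = 0, so ω_n = 6.633 rad/s and ζ = 9.82/(2·6.633) = 0.7402.
%OS = 100·exp(−πζ/√(1−ζ²)) = 3.15%.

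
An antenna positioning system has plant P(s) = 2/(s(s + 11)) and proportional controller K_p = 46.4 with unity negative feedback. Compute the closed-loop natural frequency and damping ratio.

1 + K_p·P(s) = 0 gives s² + 11s + 92.8 = 0.
Matching s² + 2ζω_n s + ω_n²: ω_n = √92.8 = 9.633 rad/s and 2ζω_n = 11, so ζ = 11/(2·9.633) = 0.571.

ω_n = 9.63 rad/s, ζ = 0.571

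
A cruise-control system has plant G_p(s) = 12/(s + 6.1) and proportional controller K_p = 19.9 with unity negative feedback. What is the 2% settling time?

Closed-loop transfer function: T(s) = K_p·G_p(s)/(1 + K_p·G_p(s)) = 238.8/(s + 6.1 + 238.8) = 238.8/(s + 244.9).
Time constant τ = 1/244.9 = 0.004083 s, so the 2% settling time is about 4τ = 0.0163 s.

T_s ≈ 0.0163 s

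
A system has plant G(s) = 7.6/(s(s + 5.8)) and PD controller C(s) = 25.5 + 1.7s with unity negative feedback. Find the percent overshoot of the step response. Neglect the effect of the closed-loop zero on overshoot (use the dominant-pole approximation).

5.76%

Forward path: (25.5 + 1.7s)·7.6/(s(s+5.8)). The closed-loop characteristic equation is s² + (5.8 + 7.6·1.7)s + 7.6·25.5 = 0.
That is s² + 18.72s + 193.8 = 0, so ω_n = 13.92 rad/s and ζ = 18.72/(2·13.92) = 0.6724.
%OS = 100·exp(−πζ/√(1−ζ²)) = 5.76%.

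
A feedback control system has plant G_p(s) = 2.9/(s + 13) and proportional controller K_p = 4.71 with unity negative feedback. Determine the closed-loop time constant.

τ = 0.0375 s

Closed-loop transfer function: T(s) = K_p·G_p(s)/(1 + K_p·G_p(s)) = 13.66/(s + 13 + 13.66) = 13.66/(s + 26.66).
Time constant τ = 1/26.66 = 0.0375 s.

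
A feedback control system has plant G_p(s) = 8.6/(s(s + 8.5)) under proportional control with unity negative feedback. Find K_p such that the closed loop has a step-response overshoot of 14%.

From %OS = 100·exp(−πζ/√(1−ζ²)) = 14%, ζ = −ln(0.14)/√(π²+ln²(0.14)) = 0.5305.
Characteristic equation s² + 8.5s + 8.6K_p = 0 gives ζ = 8.5/(2√(8.6K_p)).
Setting ζ = 0.5305: √(8.6K_p) = 8.5/(2·0.5305) = 8.011, so K_p = 64.18/8.6 = 7.46.

K_p = 7.46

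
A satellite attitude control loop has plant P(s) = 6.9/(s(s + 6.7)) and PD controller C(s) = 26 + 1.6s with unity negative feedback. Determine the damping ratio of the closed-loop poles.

ζ = 0.662

Forward path: (26 + 1.6s)·6.9/(s(s+6.7)). The closed-loop characteristic equation is s² + (6.7 + 6.9·1.6)s + 6.9·26 = 0.
That is s² + 17.74s + 179.4 = 0, so ω_n = 13.39 rad/s and ζ = 17.74/(2·13.39) = 0.6622.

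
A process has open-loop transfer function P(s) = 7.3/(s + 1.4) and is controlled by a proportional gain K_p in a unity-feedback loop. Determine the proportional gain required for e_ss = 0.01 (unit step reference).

Steady-state error for a unit step on this type-0 loop is 1/(1 + K_p·P(0)).
P(0) = 5.214. Require 1/(1 + K_p·5.214) = 0.01, so 1 + 5.214·K_p = 100.
K_p = (100 − 1)/5.214 = 19.

K_p = 19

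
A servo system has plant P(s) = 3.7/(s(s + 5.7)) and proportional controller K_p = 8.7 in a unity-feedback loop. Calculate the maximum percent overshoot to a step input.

16.1%

The closed-loop denominator s² + 5.7s + 32.19 gives ω_n = √32.19 = 5.674 and ζ = 5.7/(2ω_n) = 0.5023.
%OS = 100·exp(−πζ/√(1−ζ²)) = 100·exp(−π·0.5023/√0.7477) = 16.1%.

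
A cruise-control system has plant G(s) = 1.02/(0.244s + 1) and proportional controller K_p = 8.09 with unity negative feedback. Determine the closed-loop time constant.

Closed loop: T(s) = K_p·G/(1+K_p·G) = 8.252/(0.244s + 1 + 8.252), with pole at s = −(1 + 8.252)/0.244 = −37.92.
Closed-loop time constant τ = 1/37.92 = 0.0264 s.

τ = 0.0264 s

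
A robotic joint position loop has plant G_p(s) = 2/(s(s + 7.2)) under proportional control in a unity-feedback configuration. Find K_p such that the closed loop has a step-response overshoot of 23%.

From %OS = 100·exp(−πζ/√(1−ζ²)) = 23%, ζ = −ln(0.23)/√(π²+ln²(0.23)) = 0.4237.
Characteristic equation s² + 7.2s + 2K_p = 0 gives ζ = 7.2/(2√(2K_p)).
Setting ζ = 0.4237: √(2K_p) = 7.2/(2·0.4237) = 8.496, so K_p = 72.18/2 = 36.1.

K_p = 36.1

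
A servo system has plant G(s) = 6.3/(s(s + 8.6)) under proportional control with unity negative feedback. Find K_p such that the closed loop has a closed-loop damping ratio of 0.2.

Closed-loop characteristic equation: s² + 8.6s + K_p·6.3 = 0.
So ω_n = √(6.3K_p) and 2ζω_n = 8.6, giving ζ = 8.6/(2√(6.3K_p)).
Setting ζ = 0.2: √(6.3K_p) = 8.6/(2·0.2) = 21.5, so K_p = 462.2/6.3 = 73.4.

K_p = 73.4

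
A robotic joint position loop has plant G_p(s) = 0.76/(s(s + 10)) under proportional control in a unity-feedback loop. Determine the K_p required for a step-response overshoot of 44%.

From %OS = 100·exp(−πζ/√(1−ζ²)) = 44%, ζ = −ln(0.44)/√(π²+ln²(0.44)) = 0.2528.
Characteristic equation s² + 10s + 0.76K_p = 0 gives ζ = 10/(2√(0.76K_p)).
Setting ζ = 0.2528: √(0.76K_p) = 10/(2·0.2528) = 19.78, so K_p = 391.1/0.76 = 515.

K_p = 515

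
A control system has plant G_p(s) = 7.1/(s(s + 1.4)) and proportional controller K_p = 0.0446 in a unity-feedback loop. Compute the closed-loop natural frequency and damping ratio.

ω_n = 0.563 rad/s, ζ = 1.24

The closed-loop denominator is s(s+1.4) + 0.0446·7.1 = s² + 1.4s + 0.3167.
Matching s² + 2ζω_n s + ω_n²: ω_n = √0.3167 = 0.5627 rad/s and 2ζω_n = 1.4, so ζ = 1.4/(2·0.5627) = 1.24.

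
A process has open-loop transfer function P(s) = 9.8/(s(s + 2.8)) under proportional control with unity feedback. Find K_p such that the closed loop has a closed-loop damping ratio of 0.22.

Closed-loop characteristic equation: s² + 2.8s + K_p·9.8 = 0.
So ω_n = √(9.8K_p) and 2ζω_n = 2.8, giving ζ = 2.8/(2√(9.8K_p)).
Setting ζ = 0.22: √(9.8K_p) = 2.8/(2·0.22) = 6.364, so K_p = 40.5/9.8 = 4.13.

K_p = 4.13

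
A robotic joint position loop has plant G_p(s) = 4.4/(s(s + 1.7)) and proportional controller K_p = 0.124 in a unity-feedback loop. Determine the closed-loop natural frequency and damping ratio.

ω_n = 0.739 rad/s, ζ = 1.15

1 + K_p·G_p(s) = 0 gives s² + 1.7s + 0.5456 = 0.
So ω_n² = 0.5456 ⇒ ω_n = 0.7386 rad/s, and ζ = 1.7/(2ω_n) = 1.15.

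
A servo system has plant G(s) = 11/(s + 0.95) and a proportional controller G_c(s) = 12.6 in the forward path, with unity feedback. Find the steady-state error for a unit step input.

The loop is type 0. Static position error constant K_pos = G_c(0)·G(0) = 12.6·11.58 = 145.9.
Steady-state error to a unit step: e_ss = 1/(1+K_pos) = 1/146.9 = 0.00681.

0.00681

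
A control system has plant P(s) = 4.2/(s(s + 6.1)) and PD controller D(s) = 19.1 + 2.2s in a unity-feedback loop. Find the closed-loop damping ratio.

Forward path: (19.1 + 2.2s)·4.2/(s(s+6.1)). The closed-loop characteristic equation is s² + (6.1 + 4.2·2.2)s + 4.2·19.1 = 0.
That is s² + 15.34s + 80.22 = 0, so ω_n = 8.957 rad/s and ζ = 15.34/(2·8.957) = 0.8564.

ζ = 0.856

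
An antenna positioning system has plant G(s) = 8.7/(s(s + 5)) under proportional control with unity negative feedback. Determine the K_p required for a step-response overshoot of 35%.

K_p = 7.15

From %OS = 100·exp(−πζ/√(1−ζ²)) = 35%, ζ = −ln(0.35)/√(π²+ln²(0.35)) = 0.3169.
Characteristic equation s² + 5s + 8.7K_p = 0 gives ζ = 5/(2√(8.7K_p)).
Setting ζ = 0.3169: √(8.7K_p) = 5/(2·0.3169) = 7.888, so K_p = 62.22/8.7 = 7.15.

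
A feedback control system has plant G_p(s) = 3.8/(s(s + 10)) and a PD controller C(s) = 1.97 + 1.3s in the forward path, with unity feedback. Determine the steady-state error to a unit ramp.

1.34

The loop has one pole at the origin (type 1). Velocity error constant K_v = lim_{s→0} s·C(s)G_p(s) = 1.97·3.8/10 = 0.7486.
Steady-state error to a unit ramp: e_ss = 1/K_v = 1.34.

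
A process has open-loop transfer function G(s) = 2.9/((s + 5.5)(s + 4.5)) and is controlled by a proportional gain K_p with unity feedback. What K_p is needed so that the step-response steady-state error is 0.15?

Steady-state error for a unit step on this type-0 loop is 1/(1 + K_p·G(0)).
G(0) = 0.1172. Require 1/(1 + K_p·0.1172) = 0.15, so 1 + 0.1172·K_p = 6.667.
K_p = (6.667 − 1)/0.1172 = 48.4.

K_p = 48.4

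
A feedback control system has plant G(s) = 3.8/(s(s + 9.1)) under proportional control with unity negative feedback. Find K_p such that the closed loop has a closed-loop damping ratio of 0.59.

Closed-loop characteristic equation: s² + 9.1s + K_p·3.8 = 0.
So ω_n = √(3.8K_p) and 2ζω_n = 9.1, giving ζ = 9.1/(2√(3.8K_p)).
Setting ζ = 0.59: √(3.8K_p) = 9.1/(2·0.59) = 7.712, so K_p = 59.47/3.8 = 15.7.

K_p = 15.7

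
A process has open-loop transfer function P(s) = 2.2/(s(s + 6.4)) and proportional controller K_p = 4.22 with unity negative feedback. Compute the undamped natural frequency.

With unity feedback the closed-loop characteristic equation is s² + 6.4s + 4.22·2.2 = s² + 6.4s + 9.284 = 0.
So ω_n² = 9.284 ⇒ ω_n = 3.047 rad/s, and ζ = 6.4/(2ω_n) = 1.05.

ω_n = 3.05 rad/s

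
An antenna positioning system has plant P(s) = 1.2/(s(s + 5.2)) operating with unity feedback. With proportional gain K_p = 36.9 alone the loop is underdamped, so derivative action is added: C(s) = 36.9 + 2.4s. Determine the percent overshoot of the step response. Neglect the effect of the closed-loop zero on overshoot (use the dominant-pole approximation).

9.07%

Forward path: (36.9 + 2.4s)·1.2/(s(s+5.2)). The closed-loop characteristic equation is s² + (5.2 + 1.2·2.4)s + 1.2·36.9 = 0.
That is s² + 8.08s + 44.28 = 0, so ω_n = 6.654 rad/s and ζ = 8.08/(2·6.654) = 0.6071.
%OS = 100·exp(−πζ/√(1−ζ²)) = 9.07%.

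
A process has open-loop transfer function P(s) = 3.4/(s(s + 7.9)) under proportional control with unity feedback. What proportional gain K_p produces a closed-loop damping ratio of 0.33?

K_p = 42.1

Closed-loop characteristic equation: s² + 7.9s + K_p·3.4 = 0.
So ω_n = √(3.4K_p) and 2ζω_n = 7.9, giving ζ = 7.9/(2√(3.4K_p)).
Setting ζ = 0.33: √(3.4K_p) = 7.9/(2·0.33) = 11.97, so K_p = 143.3/3.4 = 42.1.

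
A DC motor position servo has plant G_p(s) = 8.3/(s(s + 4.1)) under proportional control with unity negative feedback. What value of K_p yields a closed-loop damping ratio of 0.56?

K_p = 1.61

Closed-loop characteristic equation: s² + 4.1s + K_p·8.3 = 0.
So ω_n = √(8.3K_p) and 2ζω_n = 4.1, giving ζ = 4.1/(2√(8.3K_p)).
Setting ζ = 0.56: √(8.3K_p) = 4.1/(2·0.56) = 3.661, so K_p = 13.4/8.3 = 1.61.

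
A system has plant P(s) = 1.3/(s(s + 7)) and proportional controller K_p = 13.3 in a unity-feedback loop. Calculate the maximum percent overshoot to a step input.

The closed-loop denominator s² + 7s + 17.29 gives ω_n = √17.29 = 4.158 and ζ = 7/(2ω_n) = 0.8417.
%OS = 100·exp(−πζ/√(1−ζ²)) = 100·exp(−π·0.8417/√0.2915) = 0.746%.

0.746%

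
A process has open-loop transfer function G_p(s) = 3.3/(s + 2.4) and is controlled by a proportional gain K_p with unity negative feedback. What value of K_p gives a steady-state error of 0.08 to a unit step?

K_p = 8.36

Steady-state error for a unit step on this type-0 loop is 1/(1 + K_p·G_p(0)).
G_p(0) = 1.375. Require 1/(1 + K_p·1.375) = 0.08, so 1 + 1.375·K_p = 12.5.
K_p = (12.5 − 1)/1.375 = 8.36.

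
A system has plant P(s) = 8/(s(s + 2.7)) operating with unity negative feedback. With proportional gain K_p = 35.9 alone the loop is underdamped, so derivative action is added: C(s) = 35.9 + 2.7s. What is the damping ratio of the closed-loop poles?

Forward path: (35.9 + 2.7s)·8/(s(s+2.7)). The closed-loop characteristic equation is s² + (2.7 + 8·2.7)s + 8·35.9 = 0.
That is s² + 24.3s + 287.2 = 0, so ω_n = 16.95 rad/s and ζ = 24.3/(2·16.95) = 0.7169.

ζ = 0.717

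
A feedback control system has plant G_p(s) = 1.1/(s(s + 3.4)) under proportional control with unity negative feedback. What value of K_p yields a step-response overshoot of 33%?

K_p = 23.7

From %OS = 100·exp(−πζ/√(1−ζ²)) = 33%, ζ = −ln(0.33)/√(π²+ln²(0.33)) = 0.3328.
Characteristic equation s² + 3.4s + 1.1K_p = 0 gives ζ = 3.4/(2√(1.1K_p)).
Setting ζ = 0.3328: √(1.1K_p) = 3.4/(2·0.3328) = 5.108, so K_p = 26.1/1.1 = 23.7.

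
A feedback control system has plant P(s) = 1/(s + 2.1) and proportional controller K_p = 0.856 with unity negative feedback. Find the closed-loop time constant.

τ = 0.338 s

Closed-loop transfer function: T(s) = K_p·P(s)/(1 + K_p·P(s)) = 0.856/(s + 2.1 + 0.856) = 0.856/(s + 2.956).
Time constant τ = 1/2.956 = 0.338 s.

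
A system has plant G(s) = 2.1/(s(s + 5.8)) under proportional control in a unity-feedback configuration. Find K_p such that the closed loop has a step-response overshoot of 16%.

From %OS = 100·exp(−πζ/√(1−ζ²)) = 16%, ζ = −ln(0.16)/√(π²+ln²(0.16)) = 0.5039.
Characteristic equation s² + 5.8s + 2.1K_p = 0 gives ζ = 5.8/(2√(2.1K_p)).
Setting ζ = 0.5039: √(2.1K_p) = 5.8/(2·0.5039) = 5.755, so K_p = 33.13/2.1 = 15.8.

K_p = 15.8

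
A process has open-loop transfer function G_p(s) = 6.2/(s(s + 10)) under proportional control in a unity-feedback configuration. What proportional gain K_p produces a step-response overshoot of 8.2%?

From %OS = 100·exp(−πζ/√(1−ζ²)) = 8.2%, ζ = −ln(0.082)/√(π²+ln²(0.082)) = 0.6228.
Characteristic equation s² + 10s + 6.2K_p = 0 gives ζ = 10/(2√(6.2K_p)).
Setting ζ = 0.6228: √(6.2K_p) = 10/(2·0.6228) = 8.028, so K_p = 64.45/6.2 = 10.4.

K_p = 10.4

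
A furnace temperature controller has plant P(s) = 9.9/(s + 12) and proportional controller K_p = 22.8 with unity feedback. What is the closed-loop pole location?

s = -237.7

Closed-loop transfer function: T(s) = K_p·P(s)/(1 + K_p·P(s)) = 225.7/(s + 12 + 225.7) = 225.7/(s + 237.7).
The closed-loop pole is at s = −237.7.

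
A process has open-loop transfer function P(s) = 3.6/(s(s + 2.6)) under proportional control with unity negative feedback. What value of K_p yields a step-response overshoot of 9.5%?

From %OS = 100·exp(−πζ/√(1−ζ²)) = 9.5%, ζ = −ln(0.095)/√(π²+ln²(0.095)) = 0.5996.
Characteristic equation s² + 2.6s + 3.6K_p = 0 gives ζ = 2.6/(2√(3.6K_p)).
Setting ζ = 0.5996: √(3.6K_p) = 2.6/(2·0.5996) = 2.168, so K_p = 4.7/3.6 = 1.31.

K_p = 1.31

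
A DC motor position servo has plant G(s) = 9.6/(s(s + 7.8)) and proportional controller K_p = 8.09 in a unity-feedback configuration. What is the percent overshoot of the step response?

The closed-loop denominator s² + 7.8s + 77.66 gives ω_n = √77.66 = 8.813 and ζ = 7.8/(2ω_n) = 0.4425.
%OS = 100·exp(−πζ/√(1−ζ²)) = 100·exp(−π·0.4425/√0.8042) = 21.2%.

21.2%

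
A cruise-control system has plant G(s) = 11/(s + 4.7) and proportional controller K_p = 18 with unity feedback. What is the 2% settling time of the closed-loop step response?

T_s ≈ 0.0197 s

Closed-loop transfer function: T(s) = K_p·G(s)/(1 + K_p·G(s)) = 198/(s + 4.7 + 198) = 198/(s + 202.7).
Time constant τ = 1/202.7 = 0.004933 s, so the 2% settling time is about 4τ = 0.0197 s.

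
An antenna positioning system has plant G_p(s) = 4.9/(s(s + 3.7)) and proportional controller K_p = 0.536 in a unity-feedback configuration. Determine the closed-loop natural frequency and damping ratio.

With unity feedback the closed-loop characteristic equation is s² + 3.7s + 0.536·4.9 = s² + 3.7s + 2.626 = 0.
Matching s² + 2ζω_n s + ω_n²: ω_n = √2.626 = 1.621 rad/s and 2ζω_n = 3.7, so ζ = 3.7/(2·1.621) = 1.14.

ω_n = 1.62 rad/s, ζ = 1.14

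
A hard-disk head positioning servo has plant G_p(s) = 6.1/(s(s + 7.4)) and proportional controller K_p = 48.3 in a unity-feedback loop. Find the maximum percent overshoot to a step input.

50%

The closed-loop denominator s² + 7.4s + 294.6 gives ω_n = √294.6 = 17.16 and ζ = 7.4/(2ω_n) = 0.2156.
%OS = 100·exp(−πζ/√(1−ζ²)) = 100·exp(−π·0.2156/√0.9535) = 50%.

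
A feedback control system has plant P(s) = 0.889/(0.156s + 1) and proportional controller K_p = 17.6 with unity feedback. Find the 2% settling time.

Closed loop: T(s) = K_p·P/(1+K_p·P) = 15.65/(0.156s + 1 + 15.65), with pole at s = −(1 + 15.65)/0.156 = −106.7.
τ = 1/106.7 = 0.009371 s, so 2% settling time ≈ 4τ = 0.0375 s.

T_s ≈ 0.0375 s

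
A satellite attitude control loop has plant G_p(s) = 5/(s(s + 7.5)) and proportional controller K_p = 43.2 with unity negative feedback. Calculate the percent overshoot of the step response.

43.6%

From 1 + K_pG_p(s) = 0: s² + 7.5s + 216 = 0 ⇒ ω_n = 14.7, ζ = 0.2552.
%OS = 100·exp(−πζ/√(1−ζ²)) = 100·exp(−π·0.2552/√0.9349) = 43.6%.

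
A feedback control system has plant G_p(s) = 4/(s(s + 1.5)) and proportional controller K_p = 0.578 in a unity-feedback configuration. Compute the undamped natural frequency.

With unity feedback the closed-loop characteristic equation is s² + 1.5s + 0.578·4 = s² + 1.5s + 2.312 = 0.
So ω_n² = 2.312 ⇒ ω_n = 1.521 rad/s, and ζ = 1.5/(2ω_n) = 0.493.

ω_n = 1.52 rad/s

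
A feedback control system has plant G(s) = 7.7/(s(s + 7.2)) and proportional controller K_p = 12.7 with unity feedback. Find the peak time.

The closed-loop denominator s² + 7.2s + 97.79 gives ω_n = √97.79 = 9.889 and ζ = 7.2/(2ω_n) = 0.364.
Damped frequency ω_d = ω_n√(1−ζ²) = 9.21 rad/s, so peak time T_p = π/ω_d = 0.341 s.

T_p = 0.341 s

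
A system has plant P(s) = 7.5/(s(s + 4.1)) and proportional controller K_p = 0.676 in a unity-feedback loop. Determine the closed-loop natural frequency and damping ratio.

ω_n = 2.25 rad/s, ζ = 0.91

With unity feedback the closed-loop characteristic equation is s² + 4.1s + 0.676·7.5 = s² + 4.1s + 5.07 = 0.
Matching s² + 2ζω_n s + ω_n²: ω_n = √5.07 = 2.252 rad/s and 2ζω_n = 4.1, so ζ = 4.1/(2·2.252) = 0.91.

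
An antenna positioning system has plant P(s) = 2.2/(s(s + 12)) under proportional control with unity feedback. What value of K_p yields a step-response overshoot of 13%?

K_p = 55.2

From %OS = 100·exp(−πζ/√(1−ζ²)) = 13%, ζ = −ln(0.13)/√(π²+ln²(0.13)) = 0.5446.
Characteristic equation s² + 12s + 2.2K_p = 0 gives ζ = 12/(2√(2.2K_p)).
Setting ζ = 0.5446: √(2.2K_p) = 12/(2·0.5446) = 11.02, so K_p = 121.4/2.2 = 55.2.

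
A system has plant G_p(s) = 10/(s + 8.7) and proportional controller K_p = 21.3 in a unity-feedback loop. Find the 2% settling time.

Closed-loop transfer function: T(s) = K_p·G_p(s)/(1 + K_p·G_p(s)) = 213/(s + 8.7 + 213) = 213/(s + 221.7).
Time constant τ = 1/221.7 = 0.004511 s, so the 2% settling time is about 4τ = 0.018 s.

T_s ≈ 0.018 s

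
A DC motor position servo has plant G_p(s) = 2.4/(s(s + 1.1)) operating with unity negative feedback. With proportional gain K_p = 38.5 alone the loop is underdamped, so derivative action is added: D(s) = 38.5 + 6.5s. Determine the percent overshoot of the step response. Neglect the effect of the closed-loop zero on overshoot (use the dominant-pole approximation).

0.405%

Forward path: (38.5 + 6.5s)·2.4/(s(s+1.1)). The closed-loop characteristic equation is s² + (1.1 + 2.4·6.5)s + 2.4·38.5 = 0.
That is s² + 16.7s + 92.4 = 0, so ω_n = 9.612 rad/s and ζ = 16.7/(2·9.612) = 0.8687.
%OS = 100·exp(−πζ/√(1−ζ²)) = 0.405%.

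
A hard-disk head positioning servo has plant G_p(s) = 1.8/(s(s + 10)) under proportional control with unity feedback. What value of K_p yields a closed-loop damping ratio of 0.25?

Closed-loop characteristic equation: s² + 10s + K_p·1.8 = 0.
So ω_n = √(1.8K_p) and 2ζω_n = 10, giving ζ = 10/(2√(1.8K_p)).
Setting ζ = 0.25: √(1.8K_p) = 10/(2·0.25) = 20, so K_p = 400/1.8 = 222.

K_p = 222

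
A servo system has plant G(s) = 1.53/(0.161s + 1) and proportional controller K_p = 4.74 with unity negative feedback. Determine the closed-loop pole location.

s = -51.26

Closed loop: T(s) = K_p·G/(1+K_p·G) = 7.252/(0.161s + 1 + 7.252), with pole at s = −(1 + 7.252)/0.161 = −51.26.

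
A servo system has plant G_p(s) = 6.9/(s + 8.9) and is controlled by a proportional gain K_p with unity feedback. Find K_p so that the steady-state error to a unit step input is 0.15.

The loop is type 0, so e_ss(step) = 1/(1 + K_pos) with K_pos = K_p·G_p(0).
G_p(0) = 0.7753. Require 1/(1 + K_p·0.7753) = 0.15, so 1 + 0.7753·K_p = 6.667.
K_p = (6.667 − 1)/0.7753 = 7.31.

K_p = 7.31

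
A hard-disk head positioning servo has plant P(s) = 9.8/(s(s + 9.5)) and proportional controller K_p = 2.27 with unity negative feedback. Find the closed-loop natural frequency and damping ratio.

With unity feedback the closed-loop characteristic equation is s² + 9.5s + 2.27·9.8 = s² + 9.5s + 22.25 = 0.
So ω_n² = 22.25 ⇒ ω_n = 4.717 rad/s, and ζ = 9.5/(2ω_n) = 1.01.

ω_n = 4.72 rad/s, ζ = 1.01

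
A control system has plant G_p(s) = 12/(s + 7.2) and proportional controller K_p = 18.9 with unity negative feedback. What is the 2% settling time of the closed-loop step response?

Closed-loop transfer function: T(s) = K_p·G_p(s)/(1 + K_p·G_p(s)) = 226.8/(s + 7.2 + 226.8) = 226.8/(s + 234).
Time constant τ = 1/234 = 0.004274 s, so the 2% settling time is about 4τ = 0.0171 s.

T_s ≈ 0.0171 s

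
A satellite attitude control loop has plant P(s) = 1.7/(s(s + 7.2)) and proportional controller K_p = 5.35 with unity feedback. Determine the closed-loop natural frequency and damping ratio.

1 + K_p·P(s) = 0 gives s² + 7.2s + 9.095 = 0.
So ω_n² = 9.095 ⇒ ω_n = 3.016 rad/s, and ζ = 7.2/(2ω_n) = 1.19.

ω_n = 3.02 rad/s, ζ = 1.19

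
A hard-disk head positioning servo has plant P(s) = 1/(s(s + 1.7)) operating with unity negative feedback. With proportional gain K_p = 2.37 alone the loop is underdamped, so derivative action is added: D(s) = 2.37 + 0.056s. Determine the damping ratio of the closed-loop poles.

Forward path: (2.37 + 0.056s)·1/(s(s+1.7)). The closed-loop characteristic equation is s² + (1.7 + 1·0.056)s + 1·2.37 = 0.
That is s² + 1.756s + 2.37 = 0, so ω_n = 1.539 rad/s and ζ = 1.756/(2·1.539) = 0.5703.

ζ = 0.57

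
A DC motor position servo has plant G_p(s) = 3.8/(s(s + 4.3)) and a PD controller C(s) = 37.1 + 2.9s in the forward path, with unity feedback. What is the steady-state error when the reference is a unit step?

The open loop C(s)G_p(s) has a pole at the origin (type 1), so the static position error constant is infinite and e_ss = 1/(1+∞) = 0.

0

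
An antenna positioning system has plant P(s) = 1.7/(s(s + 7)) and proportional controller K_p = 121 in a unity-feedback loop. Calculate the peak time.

The closed-loop denominator s² + 7s + 205.7 gives ω_n = √205.7 = 14.34 and ζ = 7/(2ω_n) = 0.244.
Damped frequency ω_d = ω_n√(1−ζ²) = 13.91 rad/s, so peak time T_p = π/ω_d = 0.226 s.

T_p = 0.226 s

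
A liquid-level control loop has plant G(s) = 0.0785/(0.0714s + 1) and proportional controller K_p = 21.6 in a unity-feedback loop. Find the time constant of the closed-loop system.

τ = 0.0265 s

Closed loop: T(s) = K_p·G/(1+K_p·G) = 1.696/(0.0714s + 1 + 1.696), with pole at s = −(1 + 1.696)/0.0714 = −37.75.
Closed-loop time constant τ = 1/37.75 = 0.0265 s.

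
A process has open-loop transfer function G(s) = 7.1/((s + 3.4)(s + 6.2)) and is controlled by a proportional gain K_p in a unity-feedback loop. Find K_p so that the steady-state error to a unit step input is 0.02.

K_p = 145

The loop is type 0, so e_ss(step) = 1/(1 + K_pos) with K_pos = K_p·G(0).
G(0) = 0.3368. Require 1/(1 + K_p·0.3368) = 0.02, so 1 + 0.3368·K_p = 50.
K_p = (50 − 1)/0.3368 = 145.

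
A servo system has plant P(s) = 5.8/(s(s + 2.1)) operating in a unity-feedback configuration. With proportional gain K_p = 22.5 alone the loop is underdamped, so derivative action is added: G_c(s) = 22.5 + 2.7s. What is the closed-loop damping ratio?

ζ = 0.777

Forward path: (22.5 + 2.7s)·5.8/(s(s+2.1)). The closed-loop characteristic equation is s² + (2.1 + 5.8·2.7)s + 5.8·22.5 = 0.
That is s² + 17.76s + 130.5 = 0, so ω_n = 11.42 rad/s and ζ = 17.76/(2·11.42) = 0.7773.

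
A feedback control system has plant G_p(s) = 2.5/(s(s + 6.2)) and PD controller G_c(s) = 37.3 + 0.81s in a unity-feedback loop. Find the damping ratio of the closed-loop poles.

ζ = 0.426

Forward path: (37.3 + 0.81s)·2.5/(s(s+6.2)). The closed-loop characteristic equation is s² + (6.2 + 2.5·0.81)s + 2.5·37.3 = 0.
That is s² + 8.225s + 93.25 = 0, so ω_n = 9.657 rad/s and ζ = 8.225/(2·9.657) = 0.4259.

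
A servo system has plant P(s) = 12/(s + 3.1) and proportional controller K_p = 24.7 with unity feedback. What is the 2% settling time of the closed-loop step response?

T_s ≈ 0.0134 s

Closed-loop transfer function: T(s) = K_p·P(s)/(1 + K_p·P(s)) = 296.4/(s + 3.1 + 296.4) = 296.4/(s + 299.5).
Time constant τ = 1/299.5 = 0.003339 s, so the 2% settling time is about 4τ = 0.0134 s.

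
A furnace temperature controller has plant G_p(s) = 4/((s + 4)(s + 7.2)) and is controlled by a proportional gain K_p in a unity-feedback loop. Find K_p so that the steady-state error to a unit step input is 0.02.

K_p = 353

Steady-state error for a unit step on this type-0 loop is 1/(1 + K_p·G_p(0)).
G_p(0) = 0.1389. Require 1/(1 + K_p·0.1389) = 0.02, so 1 + 0.1389·K_p = 50.
K_p = (50 − 1)/0.1389 = 353.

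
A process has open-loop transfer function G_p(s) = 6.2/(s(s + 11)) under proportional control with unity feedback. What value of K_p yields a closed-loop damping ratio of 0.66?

K_p = 11.2

Closed-loop characteristic equation: s² + 11s + K_p·6.2 = 0.
So ω_n = √(6.2K_p) and 2ζω_n = 11, giving ζ = 11/(2√(6.2K_p)).
Setting ζ = 0.66: √(6.2K_p) = 11/(2·0.66) = 8.333, so K_p = 69.44/6.2 = 11.2.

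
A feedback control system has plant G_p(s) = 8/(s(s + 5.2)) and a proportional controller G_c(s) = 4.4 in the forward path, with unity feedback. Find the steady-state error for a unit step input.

0

The open loop G_c(s)G_p(s) has a pole at the origin (type 1), so the static position error constant is infinite and e_ss = 1/(1+∞) = 0.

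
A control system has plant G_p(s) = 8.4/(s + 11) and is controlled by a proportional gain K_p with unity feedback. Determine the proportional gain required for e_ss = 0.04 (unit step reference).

The loop is type 0, so e_ss(step) = 1/(1 + K_pos) with K_pos = K_p·G_p(0).
G_p(0) = 0.7636. Require 1/(1 + K_p·0.7636) = 0.04, so 1 + 0.7636·K_p = 25.
K_p = (25 − 1)/0.7636 = 31.4.

K_p = 31.4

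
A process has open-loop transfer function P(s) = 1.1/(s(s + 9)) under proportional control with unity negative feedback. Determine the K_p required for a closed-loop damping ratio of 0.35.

K_p = 150

Closed-loop characteristic equation: s² + 9s + K_p·1.1 = 0.
So ω_n = √(1.1K_p) and 2ζω_n = 9, giving ζ = 9/(2√(1.1K_p)).
Setting ζ = 0.35: √(1.1K_p) = 9/(2·0.35) = 12.86, so K_p = 165.3/1.1 = 150.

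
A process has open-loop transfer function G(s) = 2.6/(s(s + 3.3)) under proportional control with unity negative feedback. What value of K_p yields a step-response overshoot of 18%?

K_p = 4.56

From %OS = 100·exp(−πζ/√(1−ζ²)) = 18%, ζ = −ln(0.18)/√(π²+ln²(0.18)) = 0.4791.
Characteristic equation s² + 3.3s + 2.6K_p = 0 gives ζ = 3.3/(2√(2.6K_p)).
Setting ζ = 0.4791: √(2.6K_p) = 3.3/(2·0.4791) = 3.444, so K_p = 11.86/2.6 = 4.56.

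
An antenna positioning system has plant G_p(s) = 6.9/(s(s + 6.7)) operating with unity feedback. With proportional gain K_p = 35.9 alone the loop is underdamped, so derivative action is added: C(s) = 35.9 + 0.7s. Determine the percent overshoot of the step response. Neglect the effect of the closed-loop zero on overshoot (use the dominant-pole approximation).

29%

Forward path: (35.9 + 0.7s)·6.9/(s(s+6.7)). The closed-loop characteristic equation is s² + (6.7 + 6.9·0.7)s + 6.9·35.9 = 0.
That is s² + 11.53s + 247.7 = 0, so ω_n = 15.74 rad/s and ζ = 11.53/(2·15.74) = 0.3663.
%OS = 100·exp(−πζ/√(1−ζ²)) = 29%.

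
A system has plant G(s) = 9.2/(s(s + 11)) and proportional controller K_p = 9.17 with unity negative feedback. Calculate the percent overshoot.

The closed-loop denominator s² + 11s + 84.36 gives ω_n = √84.36 = 9.185 and ζ = 11/(2ω_n) = 0.5988.
%OS = 100·exp(−πζ/√(1−ζ²)) = 100·exp(−π·0.5988/√0.6414) = 9.55%.

9.55%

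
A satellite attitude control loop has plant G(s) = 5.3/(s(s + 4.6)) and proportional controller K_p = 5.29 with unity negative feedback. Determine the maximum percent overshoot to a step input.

22%

From 1 + K_pG(s) = 0: s² + 4.6s + 28.04 = 0 ⇒ ω_n = 5.295, ζ = 0.4344.
%OS = 100·exp(−πζ/√(1−ζ²)) = 100·exp(−π·0.4344/√0.8113) = 22%.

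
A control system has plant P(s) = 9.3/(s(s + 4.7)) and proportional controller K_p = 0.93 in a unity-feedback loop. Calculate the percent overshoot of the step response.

From 1 + K_pP(s) = 0: s² + 4.7s + 8.649 = 0 ⇒ ω_n = 2.941, ζ = 0.7991.
%OS = 100·exp(−πζ/√(1−ζ²)) = 100·exp(−π·0.7991/√0.3615) = 1.54%.

1.54%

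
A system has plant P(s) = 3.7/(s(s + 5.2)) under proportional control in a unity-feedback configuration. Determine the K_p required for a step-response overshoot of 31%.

K_p = 15

From %OS = 100·exp(−πζ/√(1−ζ²)) = 31%, ζ = −ln(0.31)/√(π²+ln²(0.31)) = 0.3493.
Characteristic equation s² + 5.2s + 3.7K_p = 0 gives ζ = 5.2/(2√(3.7K_p)).
Setting ζ = 0.3493: √(3.7K_p) = 5.2/(2·0.3493) = 7.443, so K_p = 55.4/3.7 = 15.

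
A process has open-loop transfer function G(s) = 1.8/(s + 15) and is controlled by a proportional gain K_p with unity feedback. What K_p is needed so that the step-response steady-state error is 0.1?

Steady-state error for a unit step on this type-0 loop is 1/(1 + K_p·G(0)).
G(0) = 0.12. Require 1/(1 + K_p·0.12) = 0.1, so 1 + 0.12·K_p = 10.
K_p = (10 − 1)/0.12 = 75.

K_p = 75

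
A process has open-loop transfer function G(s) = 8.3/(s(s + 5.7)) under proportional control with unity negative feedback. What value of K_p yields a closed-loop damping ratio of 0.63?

Closed-loop characteristic equation: s² + 5.7s + K_p·8.3 = 0.
So ω_n = √(8.3K_p) and 2ζω_n = 5.7, giving ζ = 5.7/(2√(8.3K_p)).
Setting ζ = 0.63: √(8.3K_p) = 5.7/(2·0.63) = 4.524, so K_p = 20.46/8.3 = 2.47.

K_p = 2.47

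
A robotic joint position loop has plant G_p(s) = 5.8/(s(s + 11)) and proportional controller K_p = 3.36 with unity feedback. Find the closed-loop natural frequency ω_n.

ω_n = 4.41 rad/s

1 + K_p·G_p(s) = 0 gives s² + 11s + 19.49 = 0.
So ω_n² = 19.49 ⇒ ω_n = 4.415 rad/s, and ζ = 11/(2ω_n) = 1.25.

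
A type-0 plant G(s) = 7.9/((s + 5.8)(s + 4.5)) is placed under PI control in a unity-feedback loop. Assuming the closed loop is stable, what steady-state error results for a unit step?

The PI controller's integrator makes the forward path type 1, so e_ss to a step is zero.

0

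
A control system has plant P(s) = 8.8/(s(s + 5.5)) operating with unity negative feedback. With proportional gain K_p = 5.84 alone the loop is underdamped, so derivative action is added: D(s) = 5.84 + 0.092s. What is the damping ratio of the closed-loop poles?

ζ = 0.44

Forward path: (5.84 + 0.092s)·8.8/(s(s+5.5)). The closed-loop characteristic equation is s² + (5.5 + 8.8·0.092)s + 8.8·5.84 = 0.
That is s² + 6.31s + 51.39 = 0, so ω_n = 7.169 rad/s and ζ = 6.31/(2·7.169) = 0.4401.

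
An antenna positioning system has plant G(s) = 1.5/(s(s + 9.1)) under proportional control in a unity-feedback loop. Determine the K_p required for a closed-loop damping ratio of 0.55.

K_p = 45.6

Closed-loop characteristic equation: s² + 9.1s + K_p·1.5 = 0.
So ω_n = √(1.5K_p) and 2ζω_n = 9.1, giving ζ = 9.1/(2√(1.5K_p)).
Setting ζ = 0.55: √(1.5K_p) = 9.1/(2·0.55) = 8.273, so K_p = 68.44/1.5 = 45.6.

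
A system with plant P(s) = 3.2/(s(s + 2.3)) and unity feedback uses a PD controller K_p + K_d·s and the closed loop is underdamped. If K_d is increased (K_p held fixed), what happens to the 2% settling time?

Characteristic equation s² + (2.3 + 3.2K_d)s + 3.2K_p = 0: raising K_d increases ζω_n = (2.3+3.2K_d)/2 while the loop stays underdamped, so T_s ≈ 4/(ζω_n) decreases.

decrease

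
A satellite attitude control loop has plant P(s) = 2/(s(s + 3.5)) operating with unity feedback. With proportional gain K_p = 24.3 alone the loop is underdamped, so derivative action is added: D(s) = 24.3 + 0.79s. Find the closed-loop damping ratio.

ζ = 0.364

Forward path: (24.3 + 0.79s)·2/(s(s+3.5)). The closed-loop characteristic equation is s² + (3.5 + 2·0.79)s + 2·24.3 = 0.
That is s² + 5.08s + 48.6 = 0, so ω_n = 6.971 rad/s and ζ = 5.08/(2·6.971) = 0.3643.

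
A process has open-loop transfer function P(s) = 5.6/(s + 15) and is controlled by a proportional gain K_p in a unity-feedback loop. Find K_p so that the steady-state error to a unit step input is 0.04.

Steady-state error for a unit step on this type-0 loop is 1/(1 + K_p·P(0)).
P(0) = 0.3733. Require 1/(1 + K_p·0.3733) = 0.04, so 1 + 0.3733·K_p = 25.
K_p = (25 − 1)/0.3733 = 64.3.

K_p = 64.3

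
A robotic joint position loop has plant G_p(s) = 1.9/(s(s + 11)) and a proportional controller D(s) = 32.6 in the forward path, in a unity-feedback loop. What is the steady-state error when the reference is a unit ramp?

0.178

The loop has one pole at the origin (type 1). Velocity error constant K_v = lim_{s→0} s·D(s)G_p(s) = 32.6·1.9/11 = 5.631.
Steady-state error to a unit ramp: e_ss = 1/K_v = 0.178.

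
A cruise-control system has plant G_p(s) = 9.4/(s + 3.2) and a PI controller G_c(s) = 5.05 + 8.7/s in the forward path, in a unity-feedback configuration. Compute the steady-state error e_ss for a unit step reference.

0

The open loop G_c(s)G_p(s) has a pole at the origin (type 1), so the static position error constant is infinite and e_ss = 1/(1+∞) = 0.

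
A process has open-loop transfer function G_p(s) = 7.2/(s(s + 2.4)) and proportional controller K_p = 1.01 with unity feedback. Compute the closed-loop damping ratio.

ζ = 0.445

1 + K_p·G_p(s) = 0 gives s² + 2.4s + 7.272 = 0.
Matching s² + 2ζω_n s + ω_n²: ω_n = √7.272 = 2.697 rad/s and 2ζω_n = 2.4, so ζ = 2.4/(2·2.697) = 0.445.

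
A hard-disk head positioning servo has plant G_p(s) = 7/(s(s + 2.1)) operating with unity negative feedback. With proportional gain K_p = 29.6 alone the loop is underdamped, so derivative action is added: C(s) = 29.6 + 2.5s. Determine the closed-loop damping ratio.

ζ = 0.681

Forward path: (29.6 + 2.5s)·7/(s(s+2.1)). The closed-loop characteristic equation is s² + (2.1 + 7·2.5)s + 7·29.6 = 0.
That is s² + 19.6s + 207.2 = 0, so ω_n = 14.39 rad/s and ζ = 19.6/(2·14.39) = 0.6808.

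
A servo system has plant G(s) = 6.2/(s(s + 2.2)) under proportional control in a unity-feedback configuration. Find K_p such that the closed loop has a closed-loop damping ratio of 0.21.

Closed-loop characteristic equation: s² + 2.2s + K_p·6.2 = 0.
So ω_n = √(6.2K_p) and 2ζω_n = 2.2, giving ζ = 2.2/(2√(6.2K_p)).
Setting ζ = 0.21: √(6.2K_p) = 2.2/(2·0.21) = 5.238, so K_p = 27.44/6.2 = 4.43.

K_p = 4.43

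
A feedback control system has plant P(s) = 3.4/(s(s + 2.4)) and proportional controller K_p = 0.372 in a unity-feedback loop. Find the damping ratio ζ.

1 + K_p·P(s) = 0 gives s² + 2.4s + 1.265 = 0.
Matching s² + 2ζω_n s + ω_n²: ω_n = √1.265 = 1.125 rad/s and 2ζω_n = 2.4, so ζ = 2.4/(2·1.125) = 1.07.

ζ = 1.07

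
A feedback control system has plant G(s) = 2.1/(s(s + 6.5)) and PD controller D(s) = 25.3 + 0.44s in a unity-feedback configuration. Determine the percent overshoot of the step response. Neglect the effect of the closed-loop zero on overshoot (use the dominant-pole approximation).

15.6%

Forward path: (25.3 + 0.44s)·2.1/(s(s+6.5)). The closed-loop characteristic equation is s² + (6.5 + 2.1·0.44)s + 2.1·25.3 = 0.
That is s² + 7.424s + 53.13 = 0, so ω_n = 7.289 rad/s and ζ = 7.424/(2·7.289) = 0.5093.
%OS = 100·exp(−πζ/√(1−ζ²)) = 15.6%.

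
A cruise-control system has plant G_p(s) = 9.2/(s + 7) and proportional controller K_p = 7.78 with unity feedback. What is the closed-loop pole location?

s = -78.58

Closed-loop transfer function: T(s) = K_p·G_p(s)/(1 + K_p·G_p(s)) = 71.58/(s + 7 + 71.58) = 71.58/(s + 78.58).
The closed-loop pole is at s = −78.58.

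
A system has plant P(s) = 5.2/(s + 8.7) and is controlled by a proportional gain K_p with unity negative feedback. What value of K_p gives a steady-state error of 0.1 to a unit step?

K_p = 15.1

The loop is type 0, so e_ss(step) = 1/(1 + K_pos) with K_pos = K_p·P(0).
P(0) = 0.5977. Require 1/(1 + K_p·0.5977) = 0.1, so 1 + 0.5977·K_p = 10.
K_p = (10 − 1)/0.5977 = 15.1.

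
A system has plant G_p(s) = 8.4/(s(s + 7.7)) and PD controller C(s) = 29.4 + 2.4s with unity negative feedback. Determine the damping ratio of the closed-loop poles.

Forward path: (29.4 + 2.4s)·8.4/(s(s+7.7)). The closed-loop characteristic equation is s² + (7.7 + 8.4·2.4)s + 8.4·29.4 = 0.
That is s² + 27.86s + 247 = 0, so ω_n = 15.71 rad/s and ζ = 27.86/(2·15.71) = 0.8864.

ζ = 0.886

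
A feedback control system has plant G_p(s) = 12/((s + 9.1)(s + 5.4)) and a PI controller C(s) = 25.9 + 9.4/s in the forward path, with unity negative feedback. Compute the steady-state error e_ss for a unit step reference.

The open loop C(s)G_p(s) has a pole at the origin (type 1), so the static position error constant is infinite and e_ss = 1/(1+∞) = 0.

0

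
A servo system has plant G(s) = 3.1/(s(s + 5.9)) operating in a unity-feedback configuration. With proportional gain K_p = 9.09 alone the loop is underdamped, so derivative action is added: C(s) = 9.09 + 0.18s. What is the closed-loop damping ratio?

ζ = 0.608

Forward path: (9.09 + 0.18s)·3.1/(s(s+5.9)). The closed-loop characteristic equation is s² + (5.9 + 3.1·0.18)s + 3.1·9.09 = 0.
That is s² + 6.458s + 28.18 = 0, so ω_n = 5.308 rad/s and ζ = 6.458/(2·5.308) = 0.6083.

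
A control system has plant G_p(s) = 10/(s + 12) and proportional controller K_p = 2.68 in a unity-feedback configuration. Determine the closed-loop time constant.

Closed-loop transfer function: T(s) = K_p·G_p(s)/(1 + K_p·G_p(s)) = 26.8/(s + 12 + 26.8) = 26.8/(s + 38.8).
Time constant τ = 1/38.8 = 0.0258 s.

τ = 0.0258 s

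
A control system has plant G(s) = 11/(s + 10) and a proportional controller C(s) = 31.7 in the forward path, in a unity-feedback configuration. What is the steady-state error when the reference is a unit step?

0.0279

The loop is type 0. Static position error constant K_pos = C(0)·G(0) = 31.7·1.1 = 34.87.
Steady-state error to a unit step: e_ss = 1/(1+K_pos) = 1/35.87 = 0.0279.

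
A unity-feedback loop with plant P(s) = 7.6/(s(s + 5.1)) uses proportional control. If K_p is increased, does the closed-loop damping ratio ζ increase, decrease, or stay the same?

decrease

ζ = 5.1/(2√(7.6K_p)); increasing K_p raises the denominator, so ζ falls.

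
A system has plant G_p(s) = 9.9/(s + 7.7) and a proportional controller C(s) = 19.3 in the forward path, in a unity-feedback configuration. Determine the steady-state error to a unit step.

0.0387

The loop is type 0. Static position error constant K_pos = C(0)·G_p(0) = 19.3·1.286 = 24.81.
Steady-state error to a unit step: e_ss = 1/(1+K_pos) = 1/25.81 = 0.0387.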